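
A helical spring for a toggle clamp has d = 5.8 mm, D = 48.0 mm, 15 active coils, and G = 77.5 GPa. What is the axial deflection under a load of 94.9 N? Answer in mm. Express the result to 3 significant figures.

k = Gd⁴/(8D³N_a) = (77.5×10³)(5.8⁴)/(8·48.0³·15) = 6.6086 N/mm
δ = F/k = 94.9 / 6.6086 = 14.36 mm

14.4 mm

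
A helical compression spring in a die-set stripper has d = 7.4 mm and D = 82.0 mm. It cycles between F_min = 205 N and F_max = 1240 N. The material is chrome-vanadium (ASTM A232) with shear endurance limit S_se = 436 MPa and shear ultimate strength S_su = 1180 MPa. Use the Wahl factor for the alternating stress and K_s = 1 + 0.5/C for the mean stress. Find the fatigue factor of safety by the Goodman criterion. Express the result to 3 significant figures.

0.980

C = D/d = 82.0/7.4 = 11.0811; K_W = (4C−1)/(4C−4)+0.615/C = 1.1299; K_s = 1+0.5/C = 1.0451
F_a = (F_max−F_min)/2 = 517.5 N; F_m = (F_max+F_min)/2 = 722.5 N
τ_a = K_W·8F_aD/(πd³) = 1.1299 × 266.67 = 301.31 MPa
τ_m = K_s·8F_mD/(πd³) = 1.0451 × 372.3 = 389.1 MPa
Goodman: 1/n_f = τ_a/S_se + τ_m/S_su = 301.31/436 + 389.1/1180 = 0.69107 + 0.32975 = 1.0208
n_f = 1/1.0208 = 0.9796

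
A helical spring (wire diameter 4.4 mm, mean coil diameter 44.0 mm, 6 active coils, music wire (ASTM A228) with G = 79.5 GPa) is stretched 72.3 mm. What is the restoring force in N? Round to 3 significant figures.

527 N

k = Gd⁴/(8D³N_a) = (79.5×10³)(4.4⁴)/(8·44.0³·6) = 7.2875 N/mm
F = k·δ = 7.2875 × 72.3 = 526.89 N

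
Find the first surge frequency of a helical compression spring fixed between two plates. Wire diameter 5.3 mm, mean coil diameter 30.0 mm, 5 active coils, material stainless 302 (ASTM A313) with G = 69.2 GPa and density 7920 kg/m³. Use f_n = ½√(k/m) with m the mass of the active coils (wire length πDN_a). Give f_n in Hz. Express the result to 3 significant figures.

392 Hz

k = Gd⁴/(8D³N_a) = (69.2×10³)(5.3⁴)/(8·30.0³·5) = 50.558 N/mm = 50558 N/m
Wire length L = πDN_a = π·30.0·5 = 471.24 mm
m = ρ·(πd²/4)·L = 7920 × 22.062×10⁻⁶ m² × 0.47124 m = 0.082339 kg
f_n = ½√(k/m) = 0.5·√(50558/0.082339) = 0.5·√(6.1401e+05) = 391.8 Hz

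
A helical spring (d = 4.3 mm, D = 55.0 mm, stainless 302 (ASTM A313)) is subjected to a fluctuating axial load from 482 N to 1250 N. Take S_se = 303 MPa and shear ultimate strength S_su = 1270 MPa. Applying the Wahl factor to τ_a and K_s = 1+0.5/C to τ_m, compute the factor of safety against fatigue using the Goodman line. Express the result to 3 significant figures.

C = D/d = 55.0/4.3 = 12.7907; K_W = (4C−1)/(4C−4)+0.615/C = 1.1117; K_s = 1+0.5/C = 1.0391
F_a = (F_max−F_min)/2 = 384 N; F_m = (F_max+F_min)/2 = 866 N
τ_a = K_W·8F_aD/(πd³) = 1.1117 × 676.44 = 751.99 MPa
τ_m = K_s·8F_mD/(πd³) = 1.0391 × 1525.5 = 1585.1 MPa
Goodman: 1/n_f = τ_a/S_se + τ_m/S_su = 751.99/303 + 1585.1/1270 = 2.48182 + 1.24815 = 3.73
n_f = 1/3.73 = 0.2681

0.268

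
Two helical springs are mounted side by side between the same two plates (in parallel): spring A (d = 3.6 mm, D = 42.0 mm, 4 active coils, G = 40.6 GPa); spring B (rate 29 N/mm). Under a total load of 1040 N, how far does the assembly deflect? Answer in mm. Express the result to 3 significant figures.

k_A = Gd⁴/(8D³N_a) = (40.6×10³)(3.6⁴)/(8·42.0³·4) = 2.8763 N/mm
Parallel: k_eq = 2.8763 + 29 = 31.876 N/mm
δ = F/k_eq = 1040/31.876 = 32.626 mm

32.6 mm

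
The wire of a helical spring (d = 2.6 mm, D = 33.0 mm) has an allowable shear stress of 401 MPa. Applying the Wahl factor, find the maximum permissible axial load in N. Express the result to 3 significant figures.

C = D/d = 33.0/2.6 = 12.6923
K_W = (4C−1)/(4C−4) + 0.615/C = 49.769/46.769 + 0.0485 = 1.1126
τ_max = K·8FD/(πd³) → F_max = τ_allow·πd³/(8DK)
F_max = 401·π·2.6³/(8·33.0·1.1126) = 22142/293.73 = 75.383 N

75.4 N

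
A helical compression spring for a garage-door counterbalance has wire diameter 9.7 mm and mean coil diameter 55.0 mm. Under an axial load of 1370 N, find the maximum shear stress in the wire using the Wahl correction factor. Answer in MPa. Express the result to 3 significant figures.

267 MPa

Spring index C = D/d = 55.0/9.7 = 5.6701
K_W = (4C−1)/(4C−4) + 0.615/C = 21.680/18.680 + 0.1085 = 1.2691
τ₀ = 8FD/(πd³) = 8·1370·55.0/(π·9.7³) = 602800/2867.2 = 210.24 MPa
τ_max = K·τ₀ = 1.2691 × 210.24 = 266.8 MPa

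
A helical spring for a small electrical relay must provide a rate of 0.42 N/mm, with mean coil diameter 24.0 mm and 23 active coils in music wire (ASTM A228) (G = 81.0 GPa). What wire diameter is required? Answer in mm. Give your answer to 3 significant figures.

1.91 mm

d = (8D³N_a·k / G)^(1/4) = (8·24.0³·23·0.42 / (81.0×10³))^0.25
  = (13.189)^0.25 = 1.9057 mm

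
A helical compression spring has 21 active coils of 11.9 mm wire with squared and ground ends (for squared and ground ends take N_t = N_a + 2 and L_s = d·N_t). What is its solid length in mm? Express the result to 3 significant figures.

274 mm

squared and ground ends: N_t = N_a + 2 = 21 + 2 = 23
L_s = d·N_t = 11.9 × 23 = 273.7 mm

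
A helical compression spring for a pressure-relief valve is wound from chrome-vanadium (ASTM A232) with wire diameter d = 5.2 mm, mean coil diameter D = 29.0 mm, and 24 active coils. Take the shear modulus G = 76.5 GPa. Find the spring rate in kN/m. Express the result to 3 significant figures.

k = Gd⁴/(8D³N_a) = (76.5×10³ × 5.2⁴) / (8 × 29.0³ × 24)
  = 5.59339e+07 / 4.68269e+06 = 11.945 N/mm

11.9 kN/m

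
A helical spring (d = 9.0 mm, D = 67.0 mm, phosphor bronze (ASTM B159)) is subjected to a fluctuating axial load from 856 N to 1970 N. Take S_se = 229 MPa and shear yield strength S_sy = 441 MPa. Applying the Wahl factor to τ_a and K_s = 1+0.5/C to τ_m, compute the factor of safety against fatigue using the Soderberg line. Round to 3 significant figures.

C = D/d = 67.0/9.0 = 7.4444; K_W = (4C−1)/(4C−4)+0.615/C = 1.1990; K_s = 1+0.5/C = 1.0672
F_a = (F_max−F_min)/2 = 557 N; F_m = (F_max+F_min)/2 = 1413 N
τ_a = K_W·8F_aD/(πd³) = 1.1990 × 130.36 = 156.3 MPa
τ_m = K_s·8F_mD/(πd³) = 1.0672 × 330.7 = 352.91 MPa
Soderberg: 1/n_f = τ_a/S_se + τ_m/S_sy = 156.3/229 + 352.91/441 = 0.68253 + 0.80024 = 1.4828
n_f = 1/1.4828 = 0.6744

0.674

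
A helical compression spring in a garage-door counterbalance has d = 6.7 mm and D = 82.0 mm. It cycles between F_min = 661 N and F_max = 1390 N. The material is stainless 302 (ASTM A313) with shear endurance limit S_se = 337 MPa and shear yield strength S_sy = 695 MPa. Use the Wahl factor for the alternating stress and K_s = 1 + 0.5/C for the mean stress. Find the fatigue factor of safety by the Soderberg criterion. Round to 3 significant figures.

C = D/d = 82.0/6.7 = 12.2388; K_W = (4C−1)/(4C−4)+0.615/C = 1.1170; K_s = 1+0.5/C = 1.0409
F_a = (F_max−F_min)/2 = 364.5 N; F_m = (F_max+F_min)/2 = 1025.5 N
τ_a = K_W·8F_aD/(πd³) = 1.1170 × 253.06 = 282.67 MPa
τ_m = K_s·8F_mD/(πd³) = 1.0409 × 711.98 = 741.06 MPa
Soderberg: 1/n_f = τ_a/S_se + τ_m/S_sy = 282.67/337 + 741.06/695 = 0.83877 + 1.06628 = 1.905
n_f = 1/1.905 = 0.5249

0.525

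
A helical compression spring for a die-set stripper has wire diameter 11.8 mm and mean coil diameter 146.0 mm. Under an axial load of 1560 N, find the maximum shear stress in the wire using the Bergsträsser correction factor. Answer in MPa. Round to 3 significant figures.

Spring index C = D/d = 146.0/11.8 = 12.3729
K_B = (4C+2)/(4C−3) = 51.492/46.492 = 1.1075
τ₀ = 8FD/(πd³) = 8·1560·146.0/(π·11.8³) = 1.82208e+06/5161.7 = 353 MPa
τ_max = K·τ₀ = 1.1075 × 353 = 390.96 MPa

391 MPa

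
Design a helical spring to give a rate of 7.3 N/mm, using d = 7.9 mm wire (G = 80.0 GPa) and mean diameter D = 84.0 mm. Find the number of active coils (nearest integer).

N_a = Gd⁴/(8D³k) = (80.0×10³ × 7.9⁴)/(8 × 84.0³ × 7.3)
    = 3.11601e+08 / 3.46139e+07 = 9.002 → 9 coils

9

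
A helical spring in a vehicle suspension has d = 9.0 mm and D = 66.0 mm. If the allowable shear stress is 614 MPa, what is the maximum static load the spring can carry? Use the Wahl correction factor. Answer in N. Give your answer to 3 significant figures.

2220 N

C = D/d = 66.0/9.0 = 7.3333
K_W = (4C−1)/(4C−4) + 0.615/C = 28.333/25.333 + 0.0839 = 1.2023
τ_max = K·8FD/(πd³) → F_max = τ_allow·πd³/(8DK)
F_max = 614·π·9.0³/(8·66.0·1.2023) = 1.4062e+06/634.81 = 2215.2 N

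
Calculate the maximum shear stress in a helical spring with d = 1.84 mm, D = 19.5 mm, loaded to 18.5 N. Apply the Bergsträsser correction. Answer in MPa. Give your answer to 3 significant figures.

166 MPa

Spring index C = D/d = 19.5/1.84 = 10.5978
K_B = (4C+2)/(4C−3) = 44.391/39.391 = 1.1269
τ₀ = 8FD/(πd³) = 8·18.5·19.5/(π·1.84³) = 2886/19.571 = 147.47 MPa
τ_max = K·τ₀ = 1.1269 × 147.47 = 166.18 MPa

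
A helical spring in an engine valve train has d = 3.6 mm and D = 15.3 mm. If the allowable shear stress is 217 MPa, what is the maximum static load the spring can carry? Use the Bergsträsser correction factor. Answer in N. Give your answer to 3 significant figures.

191 N

C = D/d = 15.3/3.6 = 4.2500
K_B = (4C+2)/(4C−3) = 19.000/14.000 = 1.3571
τ_max = K·8FD/(πd³) → F_max = τ_allow·πd³/(8DK)
F_max = 217·π·3.6³/(8·15.3·1.3571) = 31807/166.11 = 191.47 N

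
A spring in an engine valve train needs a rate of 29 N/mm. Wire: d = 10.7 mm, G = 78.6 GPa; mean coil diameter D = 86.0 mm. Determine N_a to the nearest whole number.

N_a = Gd⁴/(8D³k) = (78.6×10³ × 10.7⁴)/(8 × 86.0³ × 29)
    = 1.03029e+09 / 1.47565e+08 = 6.982 → 7 coils

7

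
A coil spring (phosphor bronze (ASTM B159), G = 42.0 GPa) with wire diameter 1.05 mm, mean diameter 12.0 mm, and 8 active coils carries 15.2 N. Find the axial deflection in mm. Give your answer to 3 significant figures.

k = Gd⁴/(8D³N_a) = (42.0×10³)(1.05⁴)/(8·12.0³·8) = 0.46162 N/mm
δ = F/k = 15.2 / 0.46162 = 32.928 mm

32.9 mm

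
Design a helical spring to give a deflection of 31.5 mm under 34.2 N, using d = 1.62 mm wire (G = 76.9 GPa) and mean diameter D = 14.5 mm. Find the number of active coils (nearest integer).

20

Required rate k = F/δ = 34.2/31.5 = 1.0857 N/mm
N_a = Gd⁴/(8D³k) = (76.9×10³ × 1.62⁴)/(8 × 14.5³ × 1.0857)
    = 529647 / 26479.5 = 20 → 20 coils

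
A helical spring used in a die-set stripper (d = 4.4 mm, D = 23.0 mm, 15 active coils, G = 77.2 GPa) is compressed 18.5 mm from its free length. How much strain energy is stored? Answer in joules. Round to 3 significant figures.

k = Gd⁴/(8D³N_a) = (77.2×10³)(4.4⁴)/(8·23.0³·15) = 19.818 N/mm
U = ½kδ² = 0.5 × 19.818 × 18.5² = 3391.4 N·mm = 3.3914 J

3.39 J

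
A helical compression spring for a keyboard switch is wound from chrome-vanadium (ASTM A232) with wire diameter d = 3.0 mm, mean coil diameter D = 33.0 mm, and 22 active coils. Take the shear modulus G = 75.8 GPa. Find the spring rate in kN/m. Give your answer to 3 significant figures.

0.971 kN/m

k = Gd⁴/(8D³N_a) = (75.8×10³ × 3.0⁴) / (8 × 33.0³ × 22)
  = 6.1398e+06 / 6.32491e+06 = 0.97073 N/mm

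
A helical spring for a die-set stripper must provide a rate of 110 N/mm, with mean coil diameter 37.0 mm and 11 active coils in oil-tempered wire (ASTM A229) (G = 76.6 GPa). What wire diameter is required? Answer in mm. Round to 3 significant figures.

d = (8D³N_a·k / G)^(1/4) = (8·37.0³·11·110 / (76.6×10³))^0.25
  = (6401.1)^0.25 = 8.9446 mm

8.94 mm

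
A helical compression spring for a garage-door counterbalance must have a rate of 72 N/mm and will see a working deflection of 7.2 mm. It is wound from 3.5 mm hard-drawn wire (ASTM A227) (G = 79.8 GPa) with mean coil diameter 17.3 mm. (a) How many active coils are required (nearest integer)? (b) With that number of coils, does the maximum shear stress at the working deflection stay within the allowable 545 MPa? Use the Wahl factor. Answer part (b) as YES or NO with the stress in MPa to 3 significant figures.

N_a = Gd⁴/(8D³k) = (79.8×10³)(3.5⁴)/(8·17.3³·72) = 4.015 → N_a = 4
Actual rate k = Gd⁴/(8D³·4) = 72.275 N/mm
Working load F = kδ = 72.275·7.2 = 520.38 N
C = 17.3/3.5 = 4.9429; K_W = (4C−1)/(4C−4)+0.615/C = 1.3146
τ_max = K_W·8FD/(πd³) = 1.3146·534.69 = 702.92 MPa
τ_max > 545 MPa → exceeds allowable

(a) 4 coils; (b) NO, τ_max = 703 MPa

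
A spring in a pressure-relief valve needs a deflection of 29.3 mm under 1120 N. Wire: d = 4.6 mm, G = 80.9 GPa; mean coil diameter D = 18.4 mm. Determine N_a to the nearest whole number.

19

Required rate k = F/δ = 1120/29.3 = 38.225 N/mm
N_a = Gd⁴/(8D³k) = (80.9×10³ × 4.6⁴)/(8 × 18.4³ × 38.225)
    = 3.62226e+07 / 1.905e+06 = 19.01 → 19 coils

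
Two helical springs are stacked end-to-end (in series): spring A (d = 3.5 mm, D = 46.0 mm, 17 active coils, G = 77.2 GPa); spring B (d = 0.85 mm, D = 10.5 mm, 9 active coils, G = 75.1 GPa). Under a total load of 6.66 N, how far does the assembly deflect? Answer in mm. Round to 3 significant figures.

k_A = Gd⁴/(8D³N_a) = (77.2×10³)(3.5⁴)/(8·46.0³·17) = 0.87514 N/mm
k_B = Gd⁴/(8D³N_a) = (75.1×10³)(0.85⁴)/(8·10.5³·9) = 0.47034 N/mm
Series: 1/k_eq = 1/0.87514 + 1/0.47034 = 3.2688; k_eq = 0.30592 N/mm
δ = F/k_eq = 6.66/0.30592 = 21.77 mm

21.8 mm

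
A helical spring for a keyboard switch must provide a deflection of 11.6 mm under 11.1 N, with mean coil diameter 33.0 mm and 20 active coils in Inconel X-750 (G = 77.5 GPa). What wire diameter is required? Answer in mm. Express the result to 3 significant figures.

2.90 mm

Required rate k = F/δ = 11.1/11.6 = 0.9569 N/mm
d = (8D³N_a·k / G)^(1/4) = (8·33.0³·20·0.9569 / (77.5×10³))^0.25
  = (70.995)^0.25 = 2.9027 mm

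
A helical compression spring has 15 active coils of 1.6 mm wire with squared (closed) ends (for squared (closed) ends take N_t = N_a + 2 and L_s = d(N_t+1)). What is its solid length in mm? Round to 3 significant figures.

28.8 mm

squared (closed) ends: N_t = N_a + 2 = 15 + 2 = 17
L_s = d·(N_t+1) = 1.6 × 18 = 28.8 mm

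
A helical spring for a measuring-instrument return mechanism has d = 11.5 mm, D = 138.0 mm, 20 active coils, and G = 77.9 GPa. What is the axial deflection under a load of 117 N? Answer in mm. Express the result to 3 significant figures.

k = Gd⁴/(8D³N_a) = (77.9×10³)(11.5⁴)/(8·138.0³·20) = 3.2402 N/mm
δ = F/k = 117 / 3.2402 = 36.109 mm

36.1 mm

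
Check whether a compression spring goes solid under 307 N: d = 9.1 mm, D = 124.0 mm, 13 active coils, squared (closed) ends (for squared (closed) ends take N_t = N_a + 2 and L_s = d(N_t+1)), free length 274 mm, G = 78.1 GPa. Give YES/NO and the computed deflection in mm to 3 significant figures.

NO, δ = 114 mm

k = Gd⁴/(8D³N_a) = (78.1×10³)(9.1⁴)/(8·124.0³·13) = 2.701 N/mm
N_t = 15; L_s = 9.1·16 = 145.6 mm; δ_solid = L₀ − L_s = 274 − 145.6 = 128.4 mm
δ = F/k = 307/2.701 = 113.66 mm
δ < δ_solid → spring does not go solid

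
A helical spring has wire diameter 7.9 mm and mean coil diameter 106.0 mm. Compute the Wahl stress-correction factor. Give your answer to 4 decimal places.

C = D/d = 106.0/7.9 = 13.4177
K_W = (4C−1)/(4C−4) + 0.615/C = 52.671/49.671 + 0.0458 = 1.1062

1.1062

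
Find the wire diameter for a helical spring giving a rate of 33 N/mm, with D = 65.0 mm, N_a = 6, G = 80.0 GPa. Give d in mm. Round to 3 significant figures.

d = (8D³N_a·k / G)^(1/4) = (8·65.0³·6·33 / (80.0×10³))^0.25
  = (5437.6)^0.25 = 8.5872 mm

8.59 mm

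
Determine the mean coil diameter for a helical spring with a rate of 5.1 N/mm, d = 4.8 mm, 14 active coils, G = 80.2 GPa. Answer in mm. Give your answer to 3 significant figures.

D = (Gd⁴/(8N_a·k))^(1/3) = (80.2×10³·4.8⁴/(8·14·5.1))^(1/3)
  = (74533.4)^(1/3) = 42.0840 mm

42.1 mm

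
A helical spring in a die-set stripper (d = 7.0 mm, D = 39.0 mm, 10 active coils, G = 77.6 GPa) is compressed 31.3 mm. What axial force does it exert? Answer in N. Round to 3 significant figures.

k = Gd⁴/(8D³N_a) = (77.6×10³)(7.0⁴)/(8·39.0³·10) = 39.262 N/mm
F = k·δ = 39.262 × 31.3 = 1228.9 N

1230 N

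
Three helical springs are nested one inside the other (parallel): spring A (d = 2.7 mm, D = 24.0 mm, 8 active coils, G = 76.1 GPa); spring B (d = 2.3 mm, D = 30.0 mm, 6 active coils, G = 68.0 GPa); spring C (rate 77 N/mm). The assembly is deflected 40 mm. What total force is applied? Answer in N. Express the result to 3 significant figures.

k_A = Gd⁴/(8D³N_a) = (76.1×10³)(2.7⁴)/(8·24.0³·8) = 4.5712 N/mm
k_B = Gd⁴/(8D³N_a) = (68.0×10³)(2.3⁴)/(8·30.0³·6) = 1.4683 N/mm
Parallel: k_eq = 4.5712 + 1.4683 + 77 = 83.039 N/mm
F = k_eq·δ = 83.039·40 = 3321.6 N

3320 N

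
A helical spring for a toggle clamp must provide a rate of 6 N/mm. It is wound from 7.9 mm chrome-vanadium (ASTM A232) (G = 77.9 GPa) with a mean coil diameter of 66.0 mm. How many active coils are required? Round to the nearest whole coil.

22

N_a = Gd⁴/(8D³k) = (77.9×10³ × 7.9⁴)/(8 × 66.0³ × 6)
    = 3.03421e+08 / 1.37998e+07 = 21.99 → 22 coils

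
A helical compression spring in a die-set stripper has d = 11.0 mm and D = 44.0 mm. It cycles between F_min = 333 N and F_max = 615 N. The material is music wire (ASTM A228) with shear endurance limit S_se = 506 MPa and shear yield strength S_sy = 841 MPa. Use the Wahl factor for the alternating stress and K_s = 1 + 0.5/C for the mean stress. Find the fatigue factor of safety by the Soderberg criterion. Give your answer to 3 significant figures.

C = D/d = 44.0/11.0 = 4.0000; K_W = (4C−1)/(4C−4)+0.615/C = 1.4038; K_s = 1+0.5/C = 1.1250
F_a = (F_max−F_min)/2 = 141 N; F_m = (F_max+F_min)/2 = 474 N
τ_a = K_W·8F_aD/(πd³) = 1.4038 × 11.87 = 16.662 MPa
τ_m = K_s·8F_mD/(πd³) = 1.1250 × 39.902 = 44.89 MPa
Soderberg: 1/n_f = τ_a/S_se + τ_m/S_sy = 16.662/506 + 44.89/841 = 0.03293 + 0.05338 = 0.086305
n_f = 1/0.086305 = 11.59

11.6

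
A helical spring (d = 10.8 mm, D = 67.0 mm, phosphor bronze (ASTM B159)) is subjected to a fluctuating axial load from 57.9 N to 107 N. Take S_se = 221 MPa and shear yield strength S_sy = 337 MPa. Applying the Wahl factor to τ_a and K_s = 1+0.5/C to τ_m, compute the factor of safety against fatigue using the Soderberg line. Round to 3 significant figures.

C = D/d = 67.0/10.8 = 6.2037; K_W = (4C−1)/(4C−4)+0.615/C = 1.2433; K_s = 1+0.5/C = 1.0806
F_a = (F_max−F_min)/2 = 24.55 N; F_m = (F_max+F_min)/2 = 82.45 N
τ_a = K_W·8F_aD/(πd³) = 1.2433 × 3.325 = 4.1339 MPa
τ_m = K_s·8F_mD/(πd³) = 1.0806 × 11.167 = 12.067 MPa
Soderberg: 1/n_f = τ_a/S_se + τ_m/S_sy = 4.1339/221 + 12.067/337 = 0.01871 + 0.03581 = 0.054512
n_f = 1/0.054512 = 18.34

18.3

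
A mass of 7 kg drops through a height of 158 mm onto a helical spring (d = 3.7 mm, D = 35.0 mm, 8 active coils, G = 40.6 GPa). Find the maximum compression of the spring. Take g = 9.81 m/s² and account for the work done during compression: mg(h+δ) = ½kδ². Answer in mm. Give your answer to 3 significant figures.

117 mm

k = Gd⁴/(8D³N_a) = (40.6×10³)(3.7⁴)/(8·35.0³·8) = 2.773 N/mm
W = mg = 7 × 9.81 = 68.67 N
½kδ² − Wδ − Wh = 0 → δ = (W + √(W² + 2kWh))/k
δ = (68.67 + √(4715.6 + 60173.2))/2.773 = (68.67 + 254.73)/2.773 = 116.63 mm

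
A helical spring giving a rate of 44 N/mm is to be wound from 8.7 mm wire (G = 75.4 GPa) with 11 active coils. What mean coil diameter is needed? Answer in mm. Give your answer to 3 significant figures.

D = (Gd⁴/(8N_a·k))^(1/3) = (75.4×10³·8.7⁴/(8·11·44))^(1/3)
  = (111561)^(1/3) = 48.1398 mm

48.1 mm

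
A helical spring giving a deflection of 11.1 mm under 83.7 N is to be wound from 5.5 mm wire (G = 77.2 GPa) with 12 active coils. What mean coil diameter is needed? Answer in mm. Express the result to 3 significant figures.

Required rate k = F/δ = 83.7/11.1 = 7.5405 N/mm
D = (Gd⁴/(8N_a·k))^(1/3) = (77.2×10³·5.5⁴/(8·12·7.5405))^(1/3)
  = (97587.5)^(1/3) = 46.0396 mm

46.0 mm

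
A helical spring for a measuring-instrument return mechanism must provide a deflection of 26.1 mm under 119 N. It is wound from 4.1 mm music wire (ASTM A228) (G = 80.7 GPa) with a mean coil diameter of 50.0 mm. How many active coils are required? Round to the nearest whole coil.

Required rate k = F/δ = 119/26.1 = 4.5594 N/mm
N_a = Gd⁴/(8D³k) = (80.7×10³ × 4.1⁴)/(8 × 50.0³ × 4.5594)
    = 2.28039e+07 / 4.55939e+06 = 5.002 → 5 coils

5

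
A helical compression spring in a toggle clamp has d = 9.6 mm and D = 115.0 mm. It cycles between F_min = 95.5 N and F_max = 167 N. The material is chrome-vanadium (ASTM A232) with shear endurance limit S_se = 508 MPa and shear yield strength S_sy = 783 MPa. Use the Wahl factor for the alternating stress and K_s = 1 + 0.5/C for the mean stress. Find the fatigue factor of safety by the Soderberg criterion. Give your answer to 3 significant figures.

11.9

C = D/d = 115.0/9.6 = 11.9792; K_W = (4C−1)/(4C−4)+0.615/C = 1.1197; K_s = 1+0.5/C = 1.0417
F_a = (F_max−F_min)/2 = 35.75 N; F_m = (F_max+F_min)/2 = 131.25 N
τ_a = K_W·8F_aD/(πd³) = 1.1197 × 11.833 = 13.249 MPa
τ_m = K_s·8F_mD/(πd³) = 1.0417 × 43.443 = 45.257 MPa
Soderberg: 1/n_f = τ_a/S_se + τ_m/S_sy = 13.249/508 + 45.257/783 = 0.02608 + 0.05780 = 0.08388
n_f = 1/0.08388 = 11.92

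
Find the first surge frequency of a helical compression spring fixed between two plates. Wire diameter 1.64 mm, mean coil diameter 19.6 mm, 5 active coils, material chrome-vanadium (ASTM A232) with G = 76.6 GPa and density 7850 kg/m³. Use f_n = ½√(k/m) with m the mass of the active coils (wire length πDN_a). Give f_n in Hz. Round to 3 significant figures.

k = Gd⁴/(8D³N_a) = (76.6×10³)(1.64⁴)/(8·19.6³·5) = 1.8398 N/mm = 1839.8 N/m
Wire length L = πDN_a = π·19.6·5 = 307.88 mm
m = ρ·(πd²/4)·L = 7850 × 2.1124×10⁻⁶ m² × 0.30788 m = 0.0051053 kg
f_n = ½√(k/m) = 0.5·√(1839.8/0.0051053) = 0.5·√(3.6037e+05) = 300.16 Hz

300 Hz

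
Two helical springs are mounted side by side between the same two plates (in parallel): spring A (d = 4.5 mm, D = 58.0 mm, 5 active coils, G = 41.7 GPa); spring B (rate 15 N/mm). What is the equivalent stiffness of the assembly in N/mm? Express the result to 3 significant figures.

17.2 N/mm

k_A = Gd⁴/(8D³N_a) = (41.7×10³)(4.5⁴)/(8·58.0³·5) = 2.191 N/mm
Parallel: k_eq = 2.191 + 15 = 17.191 N/mm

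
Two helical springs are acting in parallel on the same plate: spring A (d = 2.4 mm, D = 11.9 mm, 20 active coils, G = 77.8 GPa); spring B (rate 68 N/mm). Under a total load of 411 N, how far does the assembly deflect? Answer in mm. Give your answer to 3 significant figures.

5.30 mm

k_A = Gd⁴/(8D³N_a) = (77.8×10³)(2.4⁴)/(8·11.9³·20) = 9.5733 N/mm
Parallel: k_eq = 9.5733 + 68 = 77.573 N/mm
δ = F/k_eq = 411/77.573 = 5.2982 mm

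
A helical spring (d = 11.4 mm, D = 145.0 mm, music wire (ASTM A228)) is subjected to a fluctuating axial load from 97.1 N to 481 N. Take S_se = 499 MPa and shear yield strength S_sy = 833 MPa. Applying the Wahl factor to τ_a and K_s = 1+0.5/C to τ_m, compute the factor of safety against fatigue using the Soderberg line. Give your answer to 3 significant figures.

5.09

C = D/d = 145.0/11.4 = 12.7193; K_W = (4C−1)/(4C−4)+0.615/C = 1.1123; K_s = 1+0.5/C = 1.0393
F_a = (F_max−F_min)/2 = 191.95 N; F_m = (F_max+F_min)/2 = 289.05 N
τ_a = K_W·8F_aD/(πd³) = 1.1123 × 47.839 = 53.214 MPa
τ_m = K_s·8F_mD/(πd³) = 1.0393 × 72.039 = 74.871 MPa
Soderberg: 1/n_f = τ_a/S_se + τ_m/S_sy = 53.214/499 + 74.871/833 = 0.10664 + 0.08988 = 0.19652
n_f = 1/0.19652 = 5.089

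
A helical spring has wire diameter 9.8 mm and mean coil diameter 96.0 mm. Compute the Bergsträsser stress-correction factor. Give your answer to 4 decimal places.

C = D/d = 96.0/9.8 = 9.7959
K_B = (4C+2)/(4C−3) = 41.184/36.184 = 1.1382

1.1382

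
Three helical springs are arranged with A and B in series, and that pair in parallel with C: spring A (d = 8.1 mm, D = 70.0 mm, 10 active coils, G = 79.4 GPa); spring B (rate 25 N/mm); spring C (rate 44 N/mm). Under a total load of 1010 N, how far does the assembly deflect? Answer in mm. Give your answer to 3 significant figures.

k_A = Gd⁴/(8D³N_a) = (79.4×10³)(8.1⁴)/(8·70.0³·10) = 12.456 N/mm
Springs A,B series: k_AB = 1/(1/12.456+1/25) = 8.3137 N/mm; parallel with C: k_eq = 8.3137+44 = 52.314 N/mm
δ = F/k_eq = 1010/52.314 = 19.307 mm

19.3 mm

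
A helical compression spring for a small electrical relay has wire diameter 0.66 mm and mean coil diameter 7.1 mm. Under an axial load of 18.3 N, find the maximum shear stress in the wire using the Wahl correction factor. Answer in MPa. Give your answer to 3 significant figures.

Spring index C = D/d = 7.1/0.66 = 10.7576
K_W = (4C−1)/(4C−4) + 0.615/C = 42.030/39.030 + 0.0572 = 1.1340
τ₀ = 8FD/(πd³) = 8·18.3·7.1/(π·0.66³) = 1039.44/0.9032 = 1150.8 MPa
τ_max = K·τ₀ = 1.1340 × 1150.8 = 1305.1 MPa

1310 MPa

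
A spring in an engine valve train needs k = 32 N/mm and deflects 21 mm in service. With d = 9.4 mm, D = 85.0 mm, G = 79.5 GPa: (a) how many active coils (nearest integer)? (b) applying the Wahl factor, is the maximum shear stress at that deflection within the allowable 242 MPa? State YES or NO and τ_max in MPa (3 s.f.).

N_a = Gd⁴/(8D³k) = (79.5×10³)(9.4⁴)/(8·85.0³·32) = 3.948 → N_a = 4
Actual rate k = Gd⁴/(8D³·4) = 31.584 N/mm
Working load F = kδ = 31.584·21 = 663.27 N
C = 85.0/9.4 = 9.0426; K_W = (4C−1)/(4C−4)+0.615/C = 1.1613
τ_max = K_W·8FD/(πd³) = 1.1613·172.85 = 200.72 MPa
τ_max ≤ 242 MPa → acceptable

(a) 4 coils; (b) YES, τ_max = 201 MPa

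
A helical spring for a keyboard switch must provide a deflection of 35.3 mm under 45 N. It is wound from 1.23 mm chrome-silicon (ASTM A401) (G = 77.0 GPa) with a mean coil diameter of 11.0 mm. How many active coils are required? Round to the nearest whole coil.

13

Required rate k = F/δ = 45/35.3 = 1.2748 N/mm
N_a = Gd⁴/(8D³k) = (77.0×10³ × 1.23⁴)/(8 × 11.0³ × 1.2748)
    = 176243 / 13573.9 = 12.98 → 13 coils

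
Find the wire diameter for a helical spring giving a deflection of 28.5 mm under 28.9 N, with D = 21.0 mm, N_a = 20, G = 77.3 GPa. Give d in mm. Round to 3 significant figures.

Required rate k = F/δ = 28.9/28.5 = 1.014 N/mm
d = (8D³N_a·k / G)^(1/4) = (8·21.0³·20·1.014 / (77.3×10³))^0.25
  = (19.438)^0.25 = 2.0997 mm

2.10 mm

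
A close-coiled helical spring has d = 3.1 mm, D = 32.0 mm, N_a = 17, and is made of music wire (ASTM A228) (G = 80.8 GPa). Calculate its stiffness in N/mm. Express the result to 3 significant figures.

1.67 N/mm

k = Gd⁴/(8D³N_a) = (80.8×10³ × 3.1⁴) / (8 × 32.0³ × 17)
  = 7.46205e+06 / 4.45645e+06 = 1.6744 N/mm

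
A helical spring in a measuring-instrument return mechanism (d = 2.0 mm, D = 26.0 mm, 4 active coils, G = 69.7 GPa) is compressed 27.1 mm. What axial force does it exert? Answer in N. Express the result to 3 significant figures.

53.7 N

k = Gd⁴/(8D³N_a) = (69.7×10³)(2.0⁴)/(8·26.0³·4) = 1.9828 N/mm
F = k·δ = 1.9828 × 27.1 = 53.734 N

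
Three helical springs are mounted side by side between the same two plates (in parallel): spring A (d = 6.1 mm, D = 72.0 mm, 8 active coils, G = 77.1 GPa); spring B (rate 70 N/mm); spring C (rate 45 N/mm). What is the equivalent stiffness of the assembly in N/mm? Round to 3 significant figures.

k_A = Gd⁴/(8D³N_a) = (77.1×10³)(6.1⁴)/(8·72.0³·8) = 4.4689 N/mm
Parallel: k_eq = 4.4689 + 70 + 45 = 119.47 N/mm

119 N/mm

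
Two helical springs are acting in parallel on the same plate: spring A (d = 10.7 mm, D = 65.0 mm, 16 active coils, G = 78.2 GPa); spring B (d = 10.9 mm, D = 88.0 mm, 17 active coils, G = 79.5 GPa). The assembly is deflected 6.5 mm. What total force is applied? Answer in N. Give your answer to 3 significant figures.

k_A = Gd⁴/(8D³N_a) = (78.2×10³)(10.7⁴)/(8·65.0³·16) = 29.16 N/mm
k_B = Gd⁴/(8D³N_a) = (79.5×10³)(10.9⁴)/(8·88.0³·17) = 12.108 N/mm
Parallel: k_eq = 29.16 + 12.108 = 41.269 N/mm
F = k_eq·δ = 41.269·6.5 = 268.25 N

268 N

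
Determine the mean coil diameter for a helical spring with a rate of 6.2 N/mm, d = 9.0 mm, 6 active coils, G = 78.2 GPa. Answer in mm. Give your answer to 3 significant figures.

D = (Gd⁴/(8N_a·k))^(1/3) = (78.2×10³·9.0⁴/(8·6·6.2))^(1/3)
  = (1.72403e+06)^(1/3) = 119.9079 mm

120 mm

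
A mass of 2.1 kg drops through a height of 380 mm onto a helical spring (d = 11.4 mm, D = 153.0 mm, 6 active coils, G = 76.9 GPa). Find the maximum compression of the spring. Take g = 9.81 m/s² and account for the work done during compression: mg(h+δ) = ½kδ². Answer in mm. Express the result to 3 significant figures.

48.3 mm

k = Gd⁴/(8D³N_a) = (76.9×10³)(11.4⁴)/(8·153.0³·6) = 7.5549 N/mm
W = mg = 2.1 × 9.81 = 20.601 N
½kδ² − Wδ − Wh = 0 → δ = (W + √(W² + 2kWh))/k
δ = (20.601 + √(424.4 + 118286))/7.5549 = (20.601 + 344.54)/7.5549 = 48.332 mm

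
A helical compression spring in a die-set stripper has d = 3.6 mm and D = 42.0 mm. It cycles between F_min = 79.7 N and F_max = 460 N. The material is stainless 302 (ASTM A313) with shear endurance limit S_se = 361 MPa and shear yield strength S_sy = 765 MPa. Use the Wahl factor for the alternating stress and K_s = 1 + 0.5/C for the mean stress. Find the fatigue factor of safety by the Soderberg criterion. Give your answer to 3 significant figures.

0.455

C = D/d = 42.0/3.6 = 11.6667; K_W = (4C−1)/(4C−4)+0.615/C = 1.1230; K_s = 1+0.5/C = 1.0429
F_a = (F_max−F_min)/2 = 190.15 N; F_m = (F_max+F_min)/2 = 269.85 N
τ_a = K_W·8F_aD/(πd³) = 1.1230 × 435.89 = 489.52 MPa
τ_m = K_s·8F_mD/(πd³) = 1.0429 × 618.59 = 645.1 MPa
Soderberg: 1/n_f = τ_a/S_se + τ_m/S_sy = 489.52/361 + 645.1/765 = 1.35600 + 0.84327 = 2.1993
n_f = 1/2.1993 = 0.4547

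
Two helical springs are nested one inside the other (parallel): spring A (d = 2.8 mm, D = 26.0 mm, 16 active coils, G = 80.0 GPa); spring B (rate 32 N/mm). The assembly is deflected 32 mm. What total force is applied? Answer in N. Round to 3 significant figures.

1090 N

k_A = Gd⁴/(8D³N_a) = (80.0×10³)(2.8⁴)/(8·26.0³·16) = 2.1857 N/mm
Parallel: k_eq = 2.1857 + 32 = 34.186 N/mm
F = k_eq·δ = 34.186·32 = 1093.9 N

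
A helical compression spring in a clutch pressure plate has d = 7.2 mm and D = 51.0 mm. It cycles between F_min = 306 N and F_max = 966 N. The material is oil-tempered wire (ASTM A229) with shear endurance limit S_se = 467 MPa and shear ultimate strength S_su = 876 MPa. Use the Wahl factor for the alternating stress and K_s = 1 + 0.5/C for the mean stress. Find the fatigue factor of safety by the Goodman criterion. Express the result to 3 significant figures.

1.76

C = D/d = 51.0/7.2 = 7.0833; K_W = (4C−1)/(4C−4)+0.615/C = 1.2101; K_s = 1+0.5/C = 1.0706
F_a = (F_max−F_min)/2 = 330 N; F_m = (F_max+F_min)/2 = 636 N
τ_a = K_W·8F_aD/(πd³) = 1.2101 × 114.82 = 138.95 MPa
τ_m = K_s·8F_mD/(πd³) = 1.0706 × 221.29 = 236.91 MPa
Goodman: 1/n_f = τ_a/S_se + τ_m/S_su = 138.95/467 + 236.91/876 = 0.29753 + 0.27045 = 0.56798
n_f = 1/0.56798 = 1.761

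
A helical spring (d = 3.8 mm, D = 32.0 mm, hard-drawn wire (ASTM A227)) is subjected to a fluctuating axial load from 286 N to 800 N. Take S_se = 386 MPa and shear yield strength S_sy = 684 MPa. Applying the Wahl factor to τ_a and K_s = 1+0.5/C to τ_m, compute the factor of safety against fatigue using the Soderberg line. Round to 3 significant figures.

C = D/d = 32.0/3.8 = 8.4211; K_W = (4C−1)/(4C−4)+0.615/C = 1.1741; K_s = 1+0.5/C = 1.0594
F_a = (F_max−F_min)/2 = 257 N; F_m = (F_max+F_min)/2 = 543 N
τ_a = K_W·8F_aD/(πd³) = 1.1741 × 381.66 = 448.1 MPa
τ_m = K_s·8F_mD/(πd³) = 1.0594 × 806.38 = 854.26 MPa
Soderberg: 1/n_f = τ_a/S_se + τ_m/S_sy = 448.1/386 + 854.26/684 = 1.16088 + 1.24891 = 2.4098
n_f = 1/2.4098 = 0.415

0.415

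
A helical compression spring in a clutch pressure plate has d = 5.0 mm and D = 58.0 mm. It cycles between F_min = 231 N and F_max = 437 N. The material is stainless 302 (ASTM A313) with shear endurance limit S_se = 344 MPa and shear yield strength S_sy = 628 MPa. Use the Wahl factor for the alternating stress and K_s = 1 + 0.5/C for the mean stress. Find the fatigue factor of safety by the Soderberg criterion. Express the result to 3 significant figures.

C = D/d = 58.0/5.0 = 11.6000; K_W = (4C−1)/(4C−4)+0.615/C = 1.1238; K_s = 1+0.5/C = 1.0431
F_a = (F_max−F_min)/2 = 103 N; F_m = (F_max+F_min)/2 = 334 N
τ_a = K_W·8F_aD/(πd³) = 1.1238 × 121.7 = 136.76 MPa
τ_m = K_s·8F_mD/(πd³) = 1.0431 × 394.64 = 411.65 MPa
Soderberg: 1/n_f = τ_a/S_se + τ_m/S_sy = 136.76/344 + 411.65/628 = 0.39757 + 0.65550 = 1.0531
n_f = 1/1.0531 = 0.9496

0.950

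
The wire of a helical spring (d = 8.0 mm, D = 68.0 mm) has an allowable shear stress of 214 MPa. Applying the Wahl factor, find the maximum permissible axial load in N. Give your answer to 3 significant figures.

C = D/d = 68.0/8.0 = 8.5000
K_W = (4C−1)/(4C−4) + 0.615/C = 33.000/30.000 + 0.0724 = 1.1724
τ_max = K·8FD/(πd³) → F_max = τ_allow·πd³/(8DK)
F_max = 214·π·8.0³/(8·68.0·1.1724) = 3.4422e+05/637.76 = 539.73 N

540 N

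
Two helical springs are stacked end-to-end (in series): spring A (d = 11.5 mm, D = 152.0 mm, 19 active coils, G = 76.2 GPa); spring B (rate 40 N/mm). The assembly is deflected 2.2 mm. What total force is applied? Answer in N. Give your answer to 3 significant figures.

5.17 N

k_A = Gd⁴/(8D³N_a) = (76.2×10³)(11.5⁴)/(8·152.0³·19) = 2.4967 N/mm
Series: 1/k_eq = 1/2.4967 + 1/40 = 0.42552; k_eq = 2.35 N/mm
F = k_eq·δ = 2.35·2.2 = 5.1701 N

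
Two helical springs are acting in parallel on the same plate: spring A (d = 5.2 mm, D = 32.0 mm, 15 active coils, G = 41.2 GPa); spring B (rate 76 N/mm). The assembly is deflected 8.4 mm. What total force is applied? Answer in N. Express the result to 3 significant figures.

k_A = Gd⁴/(8D³N_a) = (41.2×10³)(5.2⁴)/(8·32.0³·15) = 7.6609 N/mm
Parallel: k_eq = 7.6609 + 76 = 83.661 N/mm
F = k_eq·δ = 83.661·8.4 = 702.75 N

703 N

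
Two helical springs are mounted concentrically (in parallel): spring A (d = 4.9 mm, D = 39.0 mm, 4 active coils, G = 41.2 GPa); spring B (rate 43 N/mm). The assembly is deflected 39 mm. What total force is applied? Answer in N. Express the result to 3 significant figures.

2160 N

k_A = Gd⁴/(8D³N_a) = (41.2×10³)(4.9⁴)/(8·39.0³·4) = 12.512 N/mm
Parallel: k_eq = 12.512 + 43 = 55.512 N/mm
F = k_eq·δ = 55.512·39 = 2165 N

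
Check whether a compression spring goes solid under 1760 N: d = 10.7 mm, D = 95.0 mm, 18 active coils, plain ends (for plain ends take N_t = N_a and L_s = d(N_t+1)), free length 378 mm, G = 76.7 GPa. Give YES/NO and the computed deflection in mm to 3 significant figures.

k = Gd⁴/(8D³N_a) = (76.7×10³)(10.7⁴)/(8·95.0³·18) = 8.1432 N/mm
N_t = 18; L_s = 10.7·19 = 203.3 mm; δ_solid = L₀ − L_s = 378 − 203.3 = 174.7 mm
δ = F/k = 1760/8.1432 = 216.13 mm
δ ≥ δ_solid → spring goes solid

YES, δ = 216 mm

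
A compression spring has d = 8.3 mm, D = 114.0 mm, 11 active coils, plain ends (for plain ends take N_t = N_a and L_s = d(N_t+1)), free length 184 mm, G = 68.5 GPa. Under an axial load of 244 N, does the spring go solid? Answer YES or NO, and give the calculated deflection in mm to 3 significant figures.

k = Gd⁴/(8D³N_a) = (68.5×10³)(8.3⁴)/(8·114.0³·11) = 2.4935 N/mm
N_t = 11; L_s = 8.3·12 = 99.6 mm; δ_solid = L₀ − L_s = 184 − 99.6 = 84.4 mm
δ = F/k = 244/2.4935 = 97.855 mm
δ ≥ δ_solid → spring goes solid

YES, δ = 97.9 mm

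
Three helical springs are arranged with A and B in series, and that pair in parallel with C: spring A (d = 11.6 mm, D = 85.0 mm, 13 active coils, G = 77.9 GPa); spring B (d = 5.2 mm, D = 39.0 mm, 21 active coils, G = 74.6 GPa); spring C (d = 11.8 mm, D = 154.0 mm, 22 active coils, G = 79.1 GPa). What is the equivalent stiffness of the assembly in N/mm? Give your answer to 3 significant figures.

k_A = Gd⁴/(8D³N_a) = (77.9×10³)(11.6⁴)/(8·85.0³·13) = 22.084 N/mm
k_B = Gd⁴/(8D³N_a) = (74.6×10³)(5.2⁴)/(8·39.0³·21) = 5.4733 N/mm
k_C = Gd⁴/(8D³N_a) = (79.1×10³)(11.8⁴)/(8·154.0³·22) = 2.3858 N/mm
Springs A,B series: k_AB = 1/(1/22.084+1/5.4733) = 4.3862 N/mm; parallel with C: k_eq = 4.3862+2.3858 = 6.772 N/mm

6.77 N/mm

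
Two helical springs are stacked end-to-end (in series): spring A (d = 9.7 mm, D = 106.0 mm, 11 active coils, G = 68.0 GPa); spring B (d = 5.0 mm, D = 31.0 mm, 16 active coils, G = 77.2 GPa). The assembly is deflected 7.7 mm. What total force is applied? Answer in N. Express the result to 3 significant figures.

k_A = Gd⁴/(8D³N_a) = (68.0×10³)(9.7⁴)/(8·106.0³·11) = 5.7438 N/mm
k_B = Gd⁴/(8D³N_a) = (77.2×10³)(5.0⁴)/(8·31.0³·16) = 12.653 N/mm
Series: 1/k_eq = 1/5.7438 + 1/12.653 = 0.25313; k_eq = 3.9505 N/mm
F = k_eq·δ = 3.9505·7.7 = 30.419 N

30.4 N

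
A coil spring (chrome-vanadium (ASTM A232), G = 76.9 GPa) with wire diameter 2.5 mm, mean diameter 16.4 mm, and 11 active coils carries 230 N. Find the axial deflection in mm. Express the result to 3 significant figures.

k = Gd⁴/(8D³N_a) = (76.9×10³)(2.5⁴)/(8·16.4³·11) = 7.7388 N/mm
δ = F/k = 230 / 7.7388 = 29.72 mm

29.7 mm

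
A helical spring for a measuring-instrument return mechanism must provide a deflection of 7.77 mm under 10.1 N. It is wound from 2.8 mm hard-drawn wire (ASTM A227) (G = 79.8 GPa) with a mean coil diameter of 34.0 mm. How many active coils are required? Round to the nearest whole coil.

12

Required rate k = F/δ = 10.1/7.77 = 1.2999 N/mm
N_a = Gd⁴/(8D³k) = (79.8×10³ × 2.8⁴)/(8 × 34.0³ × 1.2999)
    = 4.90495e+06 / 408721 = 12 → 12 coils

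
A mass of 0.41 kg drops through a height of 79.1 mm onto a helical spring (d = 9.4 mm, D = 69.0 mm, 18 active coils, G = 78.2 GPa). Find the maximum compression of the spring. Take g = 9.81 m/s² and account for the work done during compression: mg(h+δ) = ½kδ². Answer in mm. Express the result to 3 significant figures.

7.34 mm

k = Gd⁴/(8D³N_a) = (78.2×10³)(9.4⁴)/(8·69.0³·18) = 12.906 N/mm
W = mg = 0.41 × 9.81 = 4.0221 N
½kδ² − Wδ − Wh = 0 → δ = (W + √(W² + 2kWh))/k
δ = (4.0221 + √(16.177 + 8212.36))/12.906 = (4.0221 + 90.711)/12.906 = 7.34 mm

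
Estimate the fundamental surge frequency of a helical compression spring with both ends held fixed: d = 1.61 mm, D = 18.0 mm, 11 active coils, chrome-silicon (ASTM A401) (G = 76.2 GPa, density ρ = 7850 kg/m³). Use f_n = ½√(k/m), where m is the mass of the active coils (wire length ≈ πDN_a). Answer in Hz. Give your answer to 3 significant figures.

k = Gd⁴/(8D³N_a) = (76.2×10³)(1.61⁴)/(8·18.0³·11) = 0.9976 N/mm = 997.6 N/m
Wire length L = πDN_a = π·18.0·11 = 622.04 mm
m = ρ·(πd²/4)·L = 7850 × 2.0358×10⁻⁶ m² × 0.62204 m = 0.0099409 kg
f_n = ½√(k/m) = 0.5·√(997.6/0.0099409) = 0.5·√(1.0035e+05) = 158.39 Hz

158 Hz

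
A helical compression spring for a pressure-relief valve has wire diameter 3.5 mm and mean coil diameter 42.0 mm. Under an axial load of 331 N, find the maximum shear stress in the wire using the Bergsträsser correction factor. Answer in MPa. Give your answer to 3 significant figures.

917 MPa

Spring index C = D/d = 42.0/3.5 = 12.0000
K_B = (4C+2)/(4C−3) = 50.000/45.000 = 1.1111
τ₀ = 8FD/(πd³) = 8·331·42.0/(π·3.5³) = 111216/134.7 = 825.68 MPa
τ_max = K·τ₀ = 1.1111 × 825.68 = 917.43 MPa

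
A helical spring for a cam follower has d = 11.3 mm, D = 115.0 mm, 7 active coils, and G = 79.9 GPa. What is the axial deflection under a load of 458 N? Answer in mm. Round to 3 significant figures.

k = Gd⁴/(8D³N_a) = (79.9×10³)(11.3⁴)/(8·115.0³·7) = 15.296 N/mm
δ = F/k = 458 / 15.296 = 29.942 mm

29.9 mm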